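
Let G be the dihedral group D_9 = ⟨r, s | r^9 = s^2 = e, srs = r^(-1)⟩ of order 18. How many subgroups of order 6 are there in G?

3

|G| = 18 and 6 | 18, so subgroups of order 6 are possible by Lagrange.
The subgroups of order 6 are: {e, r^3, r^6, r^2s, r^5s, r^8s}; {e, r^3, r^6, s, r^3s, r^6s}; {e, r^3, r^6, rs, r^4s, r^7s}.
So G has 3 subgroups of order 6.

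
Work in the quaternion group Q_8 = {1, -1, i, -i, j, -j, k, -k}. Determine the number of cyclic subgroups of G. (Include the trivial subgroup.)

5

Each element a generates a cyclic subgroup ⟨a⟩; distinct elements may generate the same one (a cyclic group of order d has φ(d) generators).
Cyclic subgroups by order — order 1: 1; order 2: 1; order 4: 3.
Total: 5.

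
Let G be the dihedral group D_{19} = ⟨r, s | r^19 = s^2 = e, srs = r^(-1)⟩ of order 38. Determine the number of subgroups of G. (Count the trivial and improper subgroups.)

|G| = 38, so by Lagrange every subgroup order divides 38. Divisors: 1, 2, 19, 38.
Subgroups by order — order 1: 1; order 2: 19; order 19: 1; order 38: 1.
Total: 1 + 19 + 1 + 1 = 22.

22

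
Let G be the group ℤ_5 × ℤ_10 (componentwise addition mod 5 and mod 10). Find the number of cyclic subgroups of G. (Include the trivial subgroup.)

14

Each element a generates a cyclic subgroup ⟨a⟩; distinct elements may generate the same one (a cyclic group of order d has φ(d) generators).
Cyclic subgroups by order — order 1: 1; order 2: 1; order 5: 6; order 10: 6.
Total: 14.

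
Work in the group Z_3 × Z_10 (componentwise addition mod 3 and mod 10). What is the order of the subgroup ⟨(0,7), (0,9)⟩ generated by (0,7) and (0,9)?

|⟨(0,7)⟩| = 10 and |⟨(0,9)⟩| = 10, so |H| is a multiple of lcm(10, 10) = 10 and divides |G| = 30.
Closing under the operation: H = {(0,0), (0,1), (0,2), (0,3), (0,4), (0,5), (0,6), (0,7), (0,8), (0,9)}, so |H| = 10.

10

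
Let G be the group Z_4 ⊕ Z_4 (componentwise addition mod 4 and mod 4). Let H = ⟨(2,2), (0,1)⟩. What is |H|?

|⟨(2,2)⟩| = 2 and |⟨(0,1)⟩| = 4, so |H| is a multiple of lcm(2, 4) = 4 and divides |G| = 16.
Closing under the operation: H = {(0,0), (0,1), (0,2), (0,3), (2,0), (2,1), (2,2), (2,3)}, so |H| = 8.

8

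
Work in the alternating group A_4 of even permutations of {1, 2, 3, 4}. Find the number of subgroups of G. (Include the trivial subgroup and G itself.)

|G| = 12, so by Lagrange every subgroup order divides 12. Divisors: 1, 2, 3, 4, 6, 12.
Subgroups by order — order 1: 1; order 2: 3; order 3: 4; order 4: 1; order 6: 0; order 12: 1.
Total: 1 + 3 + 4 + 1 + 0 + 1 = 10.

10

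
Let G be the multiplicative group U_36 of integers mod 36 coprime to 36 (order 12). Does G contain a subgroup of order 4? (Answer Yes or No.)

Yes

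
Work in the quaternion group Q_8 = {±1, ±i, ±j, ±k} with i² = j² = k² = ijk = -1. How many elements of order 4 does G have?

6

The elements of order 4 are: i, -i, j, -j, k, -k.
That's 6.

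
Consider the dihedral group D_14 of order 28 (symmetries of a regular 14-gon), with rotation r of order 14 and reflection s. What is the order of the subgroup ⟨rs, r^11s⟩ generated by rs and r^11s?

|⟨rs⟩| = 2 and |⟨r^11s⟩| = 2, so |H| is a multiple of lcm(2, 2) = 2 and divides |G| = 28.
Closing under the operation: H = {e, r^2, r^4, r^6, r^8, r^10, r^12, rs, r^3s, r^5s, r^7s, r^9s, r^11s, r^13s}, so |H| = 14.

14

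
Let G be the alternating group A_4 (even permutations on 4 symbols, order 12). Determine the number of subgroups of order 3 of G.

|G| = 12 and 3 | 12, so subgroups of order 3 are possible by Lagrange.
The subgroups of order 3 are: {e, (1 2 3), (1 3 2)}; {e, (1 2 4), (1 4 2)}; {e, (1 3 4), (1 4 3)}; {e, (2 3 4), (2 4 3)}.
So G has 4 subgroups of order 3.

4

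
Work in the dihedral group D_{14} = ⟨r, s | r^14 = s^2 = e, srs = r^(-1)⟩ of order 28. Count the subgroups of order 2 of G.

15

|G| = 28 and 2 | 28, so subgroups of order 2 are possible by Lagrange.
The subgroups of order 2 are: {e, r^10s}; {e, r^11s}; {e, r^12s}; {e, r^13s}; … (15 in all).
So G has 15 subgroups of order 2.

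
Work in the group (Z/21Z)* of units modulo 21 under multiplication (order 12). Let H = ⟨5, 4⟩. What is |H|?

|⟨5⟩| = 6 and |⟨4⟩| = 3, so |H| is a multiple of lcm(6, 3) = 6 and divides |G| = 12.
Closing under the operation: H = {1, 4, 5, 16, 17, 20}, so |H| = 6.

6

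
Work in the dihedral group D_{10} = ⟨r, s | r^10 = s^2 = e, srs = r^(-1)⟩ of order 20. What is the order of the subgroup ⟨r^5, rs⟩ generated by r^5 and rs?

|⟨r^5⟩| = 2 and |⟨rs⟩| = 2, so |H| is a multiple of lcm(2, 2) = 2 and divides |G| = 20.
Closing under the operation: H = {e, r^5, rs, r^6s}, so |H| = 4.

4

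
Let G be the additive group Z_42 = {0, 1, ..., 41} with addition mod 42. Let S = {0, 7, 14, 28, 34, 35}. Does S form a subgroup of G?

No

34 ∈ S but its inverse 8 ∉ S, so S is not a subgroup.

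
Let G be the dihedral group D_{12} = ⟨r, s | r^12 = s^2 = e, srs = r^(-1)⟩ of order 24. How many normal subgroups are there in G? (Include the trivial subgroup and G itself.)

G has 34 subgroups. Checking conjugation-invariance by order — order 1: 1/1 normal; order 2: 1/13 normal; order 3: 1/1 normal; order 4: 1/7 normal; order 6: 1/5 normal; order 8: 0/3 normal; order 12: 3/3 normal; order 24: 1/1 normal.
Total normal subgroups: 9.

9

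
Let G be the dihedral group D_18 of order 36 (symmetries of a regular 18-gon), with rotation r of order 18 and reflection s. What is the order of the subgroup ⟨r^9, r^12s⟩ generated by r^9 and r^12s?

4

|⟨r^9⟩| = 2 and |⟨r^12s⟩| = 2, so |H| is a multiple of lcm(2, 2) = 2 and divides |G| = 36.
Closing under the operation: H = {e, r^9, r^3s, r^12s}, so |H| = 4.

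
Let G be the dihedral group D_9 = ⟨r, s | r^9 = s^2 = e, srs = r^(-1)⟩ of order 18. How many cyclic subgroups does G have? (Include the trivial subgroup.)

Group the elements of G by the cyclic subgroup they generate; each cyclic subgroup of order d accounts for φ(d) elements.
Cyclic subgroups by order — order 1: 1; order 2: 9; order 3: 1; order 9: 1.
Total: 12.

12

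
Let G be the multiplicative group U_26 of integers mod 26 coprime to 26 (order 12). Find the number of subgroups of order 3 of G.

|G| = 12 and 3 | 12, so subgroups of order 3 are possible by Lagrange.
The subgroups of order 3 are: {1, 3, 9}.
So G has 1 subgroup of order 3.

1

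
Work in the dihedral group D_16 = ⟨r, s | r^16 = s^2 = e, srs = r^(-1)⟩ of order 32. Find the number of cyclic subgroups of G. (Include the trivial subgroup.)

A cyclic subgroup of order d is generated by each of its φ(d) elements of order d, so the cyclic subgroups of order d number (#elements of order d)/φ(d).
Cyclic subgroups by order — order 1: 1; order 2: 17; order 4: 1; order 8: 1; order 16: 1.
Total: 21.

21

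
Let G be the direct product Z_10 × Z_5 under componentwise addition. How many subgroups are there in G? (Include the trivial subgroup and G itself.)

|G| = 50, so by Lagrange every subgroup order divides 50. Divisors: 1, 2, 5, 10, 25, 50.
Subgroups by order — order 1: 1; order 2: 1; order 5: 6; order 10: 6; order 25: 1; order 50: 1.
Total: 1 + 1 + 6 + 6 + 1 + 1 = 16.

16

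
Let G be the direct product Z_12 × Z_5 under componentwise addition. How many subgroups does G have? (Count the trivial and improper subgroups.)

12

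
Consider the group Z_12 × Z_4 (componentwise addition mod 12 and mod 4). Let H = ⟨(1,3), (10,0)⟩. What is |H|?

24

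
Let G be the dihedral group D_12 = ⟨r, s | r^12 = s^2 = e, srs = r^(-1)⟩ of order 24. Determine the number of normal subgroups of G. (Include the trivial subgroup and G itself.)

9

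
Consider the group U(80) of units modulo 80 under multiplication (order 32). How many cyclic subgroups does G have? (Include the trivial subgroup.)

20

Each element a generates a cyclic subgroup ⟨a⟩; distinct elements may generate the same one (a cyclic group of order d has φ(d) generators).
Cyclic subgroups by order — order 1: 1; order 2: 7; order 4: 12.
Total: 20.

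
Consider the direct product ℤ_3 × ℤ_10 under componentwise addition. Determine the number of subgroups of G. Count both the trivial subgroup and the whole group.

|G| = 30, so by Lagrange every subgroup order divides 30. Divisors: 1, 2, 3, 5, 6, 10, 15, 30.
Subgroups by order — order 1: 1; order 2: 1; order 3: 1; order 5: 1; order 6: 1; order 10: 1; order 15: 1; order 30: 1.
Total: 1 + 1 + 1 + 1 + 1 + 1 + 1 + 1 = 8.

8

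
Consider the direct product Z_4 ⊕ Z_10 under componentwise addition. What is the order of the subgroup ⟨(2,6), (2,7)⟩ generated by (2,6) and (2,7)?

|⟨(2,6)⟩| = 10 and |⟨(2,7)⟩| = 10, so |H| is a multiple of lcm(10, 10) = 10 and divides |G| = 40.
Closing under the operation: H = {(0,0), (0,1), (0,2), (0,3), (0,4), (0,5), (0,6), (0,7), (0,8), (0,9), (2,0), (2,1), (2,2), (2,3), (2,4), (2,5), (2,6), (2,7), (2,8), (2,9)}, so |H| = 20.

20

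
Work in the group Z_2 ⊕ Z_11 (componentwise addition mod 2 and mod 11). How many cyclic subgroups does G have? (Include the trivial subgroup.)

4

A cyclic subgroup of order d is generated by each of its φ(d) elements of order d, so the cyclic subgroups of order d number (#elements of order d)/φ(d).
Cyclic subgroups by order — order 1: 1; order 2: 1; order 11: 1; order 22: 1.
Total: 4.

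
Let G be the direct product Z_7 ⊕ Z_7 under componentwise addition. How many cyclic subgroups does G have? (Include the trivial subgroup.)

Each element a generates a cyclic subgroup ⟨a⟩; distinct elements may generate the same one (a cyclic group of order d has φ(d) generators).
Cyclic subgroups by order — order 1: 1; order 7: 8.
Total: 9.

9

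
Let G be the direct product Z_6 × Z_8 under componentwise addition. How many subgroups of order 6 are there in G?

|G| = 48 and 6 | 48, so subgroups of order 6 are possible by Lagrange.
The subgroups of order 6 are: {(0,0), (0,4), (2,0), (2,4), (4,0), (4,4)}; {(0,0), (1,0), (2,0), (3,0), (4,0), (5,0)}; {(0,0), (1,4), (2,0), (3,4), (4,0), (5,4)}.
So G has 3 subgroups of order 6.

3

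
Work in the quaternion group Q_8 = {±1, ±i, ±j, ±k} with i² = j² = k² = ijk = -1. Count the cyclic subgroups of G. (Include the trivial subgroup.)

A cyclic subgroup of order d is generated by each of its φ(d) elements of order d, so the cyclic subgroups of order d number (#elements of order d)/φ(d).
Cyclic subgroups by order — order 1: 1; order 2: 1; order 4: 3.
Total: 5.

5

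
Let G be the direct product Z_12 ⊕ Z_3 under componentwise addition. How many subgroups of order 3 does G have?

|G| = 36 and 3 | 36, so subgroups of order 3 are possible by Lagrange.
The subgroups of order 3 are: {(0,0), (0,1), (0,2)}; {(0,0), (4,0), (8,0)}; {(0,0), (4,1), (8,2)}; {(0,0), (4,2), (8,1)}.
So G has 4 subgroups of order 3.

4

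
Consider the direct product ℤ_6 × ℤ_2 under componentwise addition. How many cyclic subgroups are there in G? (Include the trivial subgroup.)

8

Each element a generates a cyclic subgroup ⟨a⟩; distinct elements may generate the same one (a cyclic group of order d has φ(d) generators).
Cyclic subgroups by order — order 1: 1; order 2: 3; order 3: 1; order 6: 3.
Total: 8.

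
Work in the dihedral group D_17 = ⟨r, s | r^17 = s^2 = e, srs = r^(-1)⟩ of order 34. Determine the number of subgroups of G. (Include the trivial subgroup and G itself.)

20

|G| = 34, so by Lagrange every subgroup order divides 34. Divisors: 1, 2, 17, 34.
Subgroups by order — order 1: 1; order 2: 17; order 17: 1; order 34: 1.
Total: 1 + 17 + 1 + 1 = 20.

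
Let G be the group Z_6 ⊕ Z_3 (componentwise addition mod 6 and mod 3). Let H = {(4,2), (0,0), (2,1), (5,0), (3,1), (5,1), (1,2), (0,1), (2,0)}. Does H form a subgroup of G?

No

(0,1) ∈ H but its inverse (0,2) ∉ H, so H is not a subgroup.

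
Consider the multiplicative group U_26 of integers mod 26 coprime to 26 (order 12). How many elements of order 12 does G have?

4

The elements of order 12 are: 7, 11, 15, 19.
That's 4.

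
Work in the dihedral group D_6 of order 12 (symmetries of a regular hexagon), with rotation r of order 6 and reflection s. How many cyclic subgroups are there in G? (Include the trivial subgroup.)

10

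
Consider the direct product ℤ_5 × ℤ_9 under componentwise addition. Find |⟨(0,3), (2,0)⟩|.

15

|⟨(0,3)⟩| = 3 and |⟨(2,0)⟩| = 5, so |H| is a multiple of lcm(3, 5) = 15 and divides |G| = 45.
Closing under the operation: H = {(0,0), (0,3), (0,6), (1,0), (1,3), (1,6), (2,0), (2,3), (2,6), (3,0), (3,3), (3,6), (4,0), (4,3), (4,6)}, so |H| = 15.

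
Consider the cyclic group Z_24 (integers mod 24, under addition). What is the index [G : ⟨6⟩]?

|⟨6⟩| = 4 and |G| = 24.
By Lagrange, [G : H] = |G|/|H| = 24/4 = 6.

6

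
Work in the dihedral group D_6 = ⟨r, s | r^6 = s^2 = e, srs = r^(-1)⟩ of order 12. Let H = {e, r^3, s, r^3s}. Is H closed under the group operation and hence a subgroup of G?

Yes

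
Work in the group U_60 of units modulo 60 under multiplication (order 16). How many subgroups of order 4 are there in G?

11

|G| = 16 and 4 | 16, so subgroups of order 4 are possible by Lagrange.
The subgroups of order 4 are: {1, 11, 19, 29}; {1, 11, 31, 41}; {1, 11, 49, 59}; {1, 13, 37, 49}; … (11 in all).
So G has 11 subgroups of order 4.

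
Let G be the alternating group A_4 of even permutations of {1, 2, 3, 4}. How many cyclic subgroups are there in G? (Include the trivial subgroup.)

8

Each element a generates a cyclic subgroup ⟨a⟩; distinct elements may generate the same one (a cyclic group of order d has φ(d) generators).
Cyclic subgroups by order — order 1: 1; order 2: 3; order 3: 4.
Total: 8.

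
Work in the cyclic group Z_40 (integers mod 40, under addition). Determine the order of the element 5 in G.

8

In Z_40, the order of an element a is n/gcd(a, n).
gcd(5, 40) = 5, so |⟨5⟩| = 40/5 = 8.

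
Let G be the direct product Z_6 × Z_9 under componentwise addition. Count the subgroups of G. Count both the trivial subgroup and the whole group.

|G| = 54, so by Lagrange every subgroup order divides 54. Divisors: 1, 2, 3, 6, 9, 18, 27, 54.
Subgroups by order — order 1: 1; order 2: 1; order 3: 4; order 6: 4; order 9: 4; order 18: 4; order 27: 1; order 54: 1.
Total: 1 + 1 + 4 + 4 + 4 + 4 + 1 + 1 = 20.

20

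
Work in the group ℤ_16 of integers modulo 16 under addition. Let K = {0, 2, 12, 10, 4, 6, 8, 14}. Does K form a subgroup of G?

|K| = 8 divides |G| = 16, consistent with Lagrange.
K contains the identity, every element's inverse is in K, and K is closed under +: it is a subgroup.
In fact K = ⟨2⟩.

Yes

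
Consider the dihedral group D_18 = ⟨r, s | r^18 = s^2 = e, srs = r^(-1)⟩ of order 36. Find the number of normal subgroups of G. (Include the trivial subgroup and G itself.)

9

G has 45 subgroups. Checking conjugation-invariance by order — order 1: 1/1 normal; order 2: 1/19 normal; order 3: 1/1 normal; order 4: 0/9 normal; order 6: 1/7 normal; order 9: 1/1 normal; order 12: 0/3 normal; order 18: 3/3 normal; order 36: 1/1 normal.
Total normal subgroups: 9.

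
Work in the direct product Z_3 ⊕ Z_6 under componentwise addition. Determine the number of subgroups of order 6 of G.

|G| = 18 and 6 | 18, so subgroups of order 6 are possible by Lagrange.
The subgroups of order 6 are: {(0,0), (0,1), (0,2), (0,3), (0,4), (0,5)}; {(0,0), (0,3), (1,0), (1,3), (2,0), (2,3)}; {(0,0), (0,3), (1,1), (1,4), (2,2), (2,5)}; {(0,0), (0,3), (1,2), (1,5), (2,1), (2,4)}.
So G has 4 subgroups of order 6.

4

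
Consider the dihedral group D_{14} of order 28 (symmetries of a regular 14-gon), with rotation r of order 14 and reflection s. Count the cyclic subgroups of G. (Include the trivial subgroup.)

18

Each element a generates a cyclic subgroup ⟨a⟩; distinct elements may generate the same one (a cyclic group of order d has φ(d) generators).
Cyclic subgroups by order — order 1: 1; order 2: 15; order 7: 1; order 14: 1.
Total: 18.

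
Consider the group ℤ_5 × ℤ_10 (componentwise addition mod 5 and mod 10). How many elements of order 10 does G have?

24

An element (a,b) has order lcm(ord(a), ord(b)); count pairs with lcm equal to 10.
Enumerating gives 24 such elements.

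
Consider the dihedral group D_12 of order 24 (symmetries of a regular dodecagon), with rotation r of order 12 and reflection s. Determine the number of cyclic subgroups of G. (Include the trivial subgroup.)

18

Group the elements of G by the cyclic subgroup they generate; each cyclic subgroup of order d accounts for φ(d) elements.
Cyclic subgroups by order — order 1: 1; order 2: 13; order 3: 1; order 4: 1; order 6: 1; order 12: 1.
Total: 18.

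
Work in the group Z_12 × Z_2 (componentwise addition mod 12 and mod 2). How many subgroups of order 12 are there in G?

|G| = 24 and 12 | 24, so subgroups of order 12 are possible by Lagrange.
The subgroups of order 12 are: {(0,0), (0,1), (2,0), (2,1), (4,0), (4,1), (6,0), (6,1), (8,0), (8,1), (10,0), (10,1)}; {(0,0), (1,0), (2,0), (3,0), (4,0), (5,0), (6,0), (7,0), (8,0), (9,0), (10,0), (11,0)}; {(0,0), (1,1), (2,0), (3,1), (4,0), (5,1), (6,0), (7,1), (8,0), (9,1), (10,0), (11,1)}.
So G has 3 subgroups of order 12.

3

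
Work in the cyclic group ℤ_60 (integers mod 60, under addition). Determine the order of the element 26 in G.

30

In ℤ_60, the order of an element a is n/gcd(a, n).
gcd(26, 60) = 2, so |⟨26⟩| = 60/2 = 30.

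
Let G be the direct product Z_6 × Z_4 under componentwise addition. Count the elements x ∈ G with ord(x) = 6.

An element (a,b) has order lcm(ord(a), ord(b)); count pairs with lcm equal to 6.
Enumerating gives 6 such elements.

6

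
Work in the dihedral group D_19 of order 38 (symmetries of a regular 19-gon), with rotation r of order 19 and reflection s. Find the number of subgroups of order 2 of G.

|G| = 38 and 2 | 38, so subgroups of order 2 are possible by Lagrange.
The subgroups of order 2 are: {e, r^10s}; {e, r^11s}; {e, r^12s}; {e, r^13s}; … (19 in all).
So G has 19 subgroups of order 2.

19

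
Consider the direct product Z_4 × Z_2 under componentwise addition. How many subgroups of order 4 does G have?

3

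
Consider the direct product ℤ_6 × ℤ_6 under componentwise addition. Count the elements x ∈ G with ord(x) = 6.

An element (a,b) has order lcm(ord(a), ord(b)); count pairs with lcm equal to 6.
Enumerating gives 24 such elements.

24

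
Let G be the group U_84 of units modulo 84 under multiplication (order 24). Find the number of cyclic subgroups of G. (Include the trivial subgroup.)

Group the elements of G by the cyclic subgroup they generate; each cyclic subgroup of order d accounts for φ(d) elements.
Cyclic subgroups by order — order 1: 1; order 2: 7; order 3: 1; order 6: 7.
Total: 16.

16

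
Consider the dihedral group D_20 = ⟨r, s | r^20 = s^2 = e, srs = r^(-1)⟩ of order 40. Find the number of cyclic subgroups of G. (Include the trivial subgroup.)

26

A cyclic subgroup of order d is generated by each of its φ(d) elements of order d, so the cyclic subgroups of order d number (#elements of order d)/φ(d).
Cyclic subgroups by order — order 1: 1; order 2: 21; order 4: 1; order 5: 1; order 10: 1; order 20: 1.
Total: 26.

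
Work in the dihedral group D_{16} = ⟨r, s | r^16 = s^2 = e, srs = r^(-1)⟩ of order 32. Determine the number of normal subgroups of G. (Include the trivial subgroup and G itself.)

8

G has 36 subgroups. Checking conjugation-invariance by order — order 1: 1/1 normal; order 2: 1/17 normal; order 4: 1/9 normal; order 8: 1/5 normal; order 16: 3/3 normal; order 32: 1/1 normal.
Total normal subgroups: 8.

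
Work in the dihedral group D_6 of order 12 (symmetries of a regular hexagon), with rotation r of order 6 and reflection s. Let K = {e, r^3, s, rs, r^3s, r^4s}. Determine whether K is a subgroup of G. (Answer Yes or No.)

Closure fails: s · rs = r^5 ∉ K. So K is not a subgroup.

No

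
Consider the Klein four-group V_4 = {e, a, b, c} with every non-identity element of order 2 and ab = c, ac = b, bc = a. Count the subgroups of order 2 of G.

3

|G| = 4 and 2 | 4, so subgroups of order 2 are possible by Lagrange.
The subgroups of order 2 are: {e, a}; {e, b}; {e, c}.
So G has 3 subgroups of order 2.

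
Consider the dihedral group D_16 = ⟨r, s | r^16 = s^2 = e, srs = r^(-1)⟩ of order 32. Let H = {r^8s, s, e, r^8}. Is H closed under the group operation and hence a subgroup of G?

Yes

|H| = 4 divides |G| = 32, consistent with Lagrange.
H contains the identity, every element's inverse is in H, and H is closed under ·: it is a subgroup.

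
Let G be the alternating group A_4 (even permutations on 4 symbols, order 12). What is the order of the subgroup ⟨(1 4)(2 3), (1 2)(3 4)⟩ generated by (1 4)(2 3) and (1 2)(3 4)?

4

|⟨(1 4)(2 3)⟩| = 2 and |⟨(1 2)(3 4)⟩| = 2, so |H| is a multiple of lcm(2, 2) = 2 and divides |G| = 12.
Closing under the operation: H = {e, (1 2)(3 4), (1 3)(2 4), (1 4)(2 3)}, so |H| = 4.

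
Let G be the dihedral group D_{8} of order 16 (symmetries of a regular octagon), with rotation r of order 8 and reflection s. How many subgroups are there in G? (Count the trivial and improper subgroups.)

|G| = 16, so by Lagrange every subgroup order divides 16. Divisors: 1, 2, 4, 8, 16.
Subgroups by order — order 1: 1; order 2: 9; order 4: 5; order 8: 3; order 16: 1.
Total: 1 + 9 + 5 + 3 + 1 = 19.

19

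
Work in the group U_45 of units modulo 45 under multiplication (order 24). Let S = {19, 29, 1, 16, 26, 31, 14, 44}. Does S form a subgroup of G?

No

Closure fails: 14 · 19 = 41 ∉ S. So S is not a subgroup.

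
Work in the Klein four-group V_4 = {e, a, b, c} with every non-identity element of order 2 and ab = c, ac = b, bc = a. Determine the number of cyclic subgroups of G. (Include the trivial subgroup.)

4

Group the elements of G by the cyclic subgroup they generate; each cyclic subgroup of order d accounts for φ(d) elements.
Cyclic subgroups by order — order 1: 1; order 2: 3.
Total: 4.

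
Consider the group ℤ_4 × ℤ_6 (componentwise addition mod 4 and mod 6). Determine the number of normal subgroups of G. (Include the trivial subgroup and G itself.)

16

G is abelian, so every subgroup is normal.
G has 16 subgroups in total, hence 16 normal subgroups.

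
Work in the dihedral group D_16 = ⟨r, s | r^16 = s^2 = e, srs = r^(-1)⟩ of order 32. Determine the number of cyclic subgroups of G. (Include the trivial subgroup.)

21

Group the elements of G by the cyclic subgroup they generate; each cyclic subgroup of order d accounts for φ(d) elements.
Cyclic subgroups by order — order 1: 1; order 2: 17; order 4: 1; order 8: 1; order 16: 1.
Total: 21.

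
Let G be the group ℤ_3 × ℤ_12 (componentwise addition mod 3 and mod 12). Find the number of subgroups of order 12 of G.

|G| = 36 and 12 | 36, so subgroups of order 12 are possible by Lagrange.
The subgroups of order 12 are: {(0,0), (0,1), (0,2), (0,3), (0,4), (0,5), (0,6), (0,7), (0,8), (0,9), (0,10), (0,11)}; {(0,0), (0,3), (0,6), (0,9), (1,0), (1,3), (1,6), (1,9), (2,0), (2,3), (2,6), (2,9)}; {(0,0), (0,3), (0,6), (0,9), (1,1), (1,4), (1,7), (1,10), (2,2), (2,5), (2,8), (2,11)}; {(0,0), (0,3), (0,6), (0,9), (1,2), (1,5), (1,8), (1,11), (2,1), (2,4), (2,7), (2,10)}.
So G has 4 subgroups of order 12.

4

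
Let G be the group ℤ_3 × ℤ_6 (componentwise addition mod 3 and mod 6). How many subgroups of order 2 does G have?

|G| = 18 and 2 | 18, so subgroups of order 2 are possible by Lagrange.
The subgroups of order 2 are: {(0,0), (0,3)}.
So G has 1 subgroup of order 2.

1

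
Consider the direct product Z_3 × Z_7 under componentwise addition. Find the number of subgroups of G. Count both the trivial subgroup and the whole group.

4

|G| = 21, so by Lagrange every subgroup order divides 21. Divisors: 1, 3, 7, 21.
Subgroups by order — order 1: 1; order 3: 1; order 7: 1; order 21: 1.
Total: 1 + 1 + 1 + 1 = 4.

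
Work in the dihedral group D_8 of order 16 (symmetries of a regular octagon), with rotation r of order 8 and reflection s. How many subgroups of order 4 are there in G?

|G| = 16 and 4 | 16, so subgroups of order 4 are possible by Lagrange.
The subgroups of order 4 are: {e, r^2, r^4, r^6}; {e, r^4, r^2s, r^6s}; {e, r^4, r^3s, r^7s}; {e, r^4, s, r^4s}; … (5 in all).
So G has 5 subgroups of order 4.

5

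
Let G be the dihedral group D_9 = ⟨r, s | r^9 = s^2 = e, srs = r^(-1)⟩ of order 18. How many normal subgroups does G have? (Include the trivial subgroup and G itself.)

4

G has 16 subgroups. Checking conjugation-invariance by order — order 1: 1/1 normal; order 2: 0/9 normal; order 3: 1/1 normal; order 6: 0/3 normal; order 9: 1/1 normal; order 18: 1/1 normal.
Total normal subgroups: 4.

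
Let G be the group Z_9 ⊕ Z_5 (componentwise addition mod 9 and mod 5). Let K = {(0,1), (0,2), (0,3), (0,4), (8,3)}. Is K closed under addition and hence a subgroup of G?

No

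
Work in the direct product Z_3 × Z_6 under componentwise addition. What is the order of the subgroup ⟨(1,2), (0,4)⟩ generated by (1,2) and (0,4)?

|⟨(1,2)⟩| = 3 and |⟨(0,4)⟩| = 3, so |H| is a multiple of lcm(3, 3) = 3 and divides |G| = 18.
Closing under the operation: H = {(0,0), (0,2), (0,4), (1,0), (1,2), (1,4), (2,0), (2,2), (2,4)}, so |H| = 9.

9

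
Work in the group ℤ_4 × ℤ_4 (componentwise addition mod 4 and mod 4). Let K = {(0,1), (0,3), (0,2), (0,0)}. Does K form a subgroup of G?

Yes

|K| = 4 divides |G| = 16, consistent with Lagrange.
K contains the identity, every element's inverse is in K, and K is closed under +: it is a subgroup.
In fact K = ⟨(0,1)⟩.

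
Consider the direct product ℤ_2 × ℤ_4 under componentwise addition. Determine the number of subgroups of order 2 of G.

3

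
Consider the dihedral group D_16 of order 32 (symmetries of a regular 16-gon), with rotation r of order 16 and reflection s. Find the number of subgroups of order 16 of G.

3

|G| = 32 and 16 | 32, so subgroups of order 16 are possible by Lagrange.
The subgroups of order 16 are: {e, r, r^2, r^3, r^4, r^5, r^6, r^7, r^8, r^9, r^10, r^11, r^12, r^13, r^14, r^15}; {e, r^2, r^4, r^6, r^8, r^10, r^12, r^14, s, r^2s, r^4s, r^6s, r^8s, r^10s, r^12s, r^14s}; {e, r^2, r^4, r^6, r^8, r^10, r^12, r^14, rs, r^3s, r^5s, r^7s, r^9s, r^11s, r^13s, r^15s}.
So G has 3 subgroups of order 16.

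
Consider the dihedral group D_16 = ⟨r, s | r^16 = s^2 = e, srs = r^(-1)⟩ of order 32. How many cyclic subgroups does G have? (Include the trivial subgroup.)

21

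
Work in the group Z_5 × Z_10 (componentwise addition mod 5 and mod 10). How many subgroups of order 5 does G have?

6

|G| = 50 and 5 | 50, so subgroups of order 5 are possible by Lagrange.
The subgroups of order 5 are: {(0,0), (0,2), (0,4), (0,6), (0,8)}; {(0,0), (1,0), (2,0), (3,0), (4,0)}; {(0,0), (1,2), (2,4), (3,6), (4,8)}; {(0,0), (1,4), (2,8), (3,2), (4,6)}; … (6 in all).
So G has 6 subgroups of order 5.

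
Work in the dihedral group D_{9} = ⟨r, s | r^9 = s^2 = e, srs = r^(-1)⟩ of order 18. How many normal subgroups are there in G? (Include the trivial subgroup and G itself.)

4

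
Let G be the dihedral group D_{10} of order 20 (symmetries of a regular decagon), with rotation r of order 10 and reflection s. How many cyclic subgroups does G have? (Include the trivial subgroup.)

14

A cyclic subgroup of order d is generated by each of its φ(d) elements of order d, so the cyclic subgroups of order d number (#elements of order d)/φ(d).
Cyclic subgroups by order — order 1: 1; order 2: 11; order 5: 1; order 10: 1.
Total: 14.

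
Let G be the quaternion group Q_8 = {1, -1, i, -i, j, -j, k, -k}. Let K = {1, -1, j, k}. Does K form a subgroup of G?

No

k ∈ K but its inverse -k ∉ K, so K is not a subgroup.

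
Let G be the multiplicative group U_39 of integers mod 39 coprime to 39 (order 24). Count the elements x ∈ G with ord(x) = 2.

3

The elements of order 2 are: 14, 25, 38.
That's 3.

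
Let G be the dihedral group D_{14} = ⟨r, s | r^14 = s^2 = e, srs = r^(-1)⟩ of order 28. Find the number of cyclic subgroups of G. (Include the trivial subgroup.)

A cyclic subgroup of order d is generated by each of its φ(d) elements of order d, so the cyclic subgroups of order d number (#elements of order d)/φ(d).
Cyclic subgroups by order — order 1: 1; order 2: 15; order 7: 1; order 14: 1.
Total: 18.

18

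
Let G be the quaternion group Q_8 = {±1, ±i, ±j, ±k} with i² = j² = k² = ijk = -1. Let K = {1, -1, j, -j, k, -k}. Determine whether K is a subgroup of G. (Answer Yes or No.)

No

|K| = 6 does not divide |G| = 8, so by Lagrange K is not a subgroup.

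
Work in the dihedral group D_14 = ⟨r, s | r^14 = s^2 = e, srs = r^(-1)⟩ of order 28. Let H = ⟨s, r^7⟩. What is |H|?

|⟨s⟩| = 2 and |⟨r^7⟩| = 2, so |H| is a multiple of lcm(2, 2) = 2 and divides |G| = 28.
Closing under the operation: H = {e, r^7, s, r^7s}, so |H| = 4.

4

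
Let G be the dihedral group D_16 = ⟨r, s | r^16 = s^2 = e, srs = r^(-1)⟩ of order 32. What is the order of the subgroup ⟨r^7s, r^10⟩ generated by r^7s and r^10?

|⟨r^7s⟩| = 2 and |⟨r^10⟩| = 8, so |H| is a multiple of lcm(2, 8) = 8 and divides |G| = 32.
Closing under the operation: H = {e, r^2, r^4, r^6, r^8, r^10, r^12, r^14, rs, r^3s, r^5s, r^7s, r^9s, r^11s, r^13s, r^15s}, so |H| = 16.

16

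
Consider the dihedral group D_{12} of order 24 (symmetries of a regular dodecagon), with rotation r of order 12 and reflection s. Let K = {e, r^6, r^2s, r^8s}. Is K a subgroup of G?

Yes

|K| = 4 divides |G| = 24, consistent with Lagrange.
K contains the identity, every element's inverse is in K, and K is closed under ·: it is a subgroup.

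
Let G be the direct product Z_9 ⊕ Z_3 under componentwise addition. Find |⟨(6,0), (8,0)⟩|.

9

|⟨(6,0)⟩| = 3 and |⟨(8,0)⟩| = 9, so |H| is a multiple of lcm(3, 9) = 9 and divides |G| = 27.
Closing under the operation: H = {(0,0), (1,0), (2,0), (3,0), (4,0), (5,0), (6,0), (7,0), (8,0)}, so |H| = 9.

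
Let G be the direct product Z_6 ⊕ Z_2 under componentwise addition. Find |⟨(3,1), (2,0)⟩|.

6

|⟨(3,1)⟩| = 2 and |⟨(2,0)⟩| = 3, so |H| is a multiple of lcm(2, 3) = 6 and divides |G| = 12.
Closing under the operation: H = {(0,0), (1,1), (2,0), (3,1), (4,0), (5,1)}, so |H| = 6.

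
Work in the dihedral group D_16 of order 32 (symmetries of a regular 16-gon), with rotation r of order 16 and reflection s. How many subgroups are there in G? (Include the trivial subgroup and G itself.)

36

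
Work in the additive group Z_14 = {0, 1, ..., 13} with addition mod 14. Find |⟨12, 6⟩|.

7

|⟨12⟩| = 7 and |⟨6⟩| = 7, so |H| is a multiple of lcm(7, 7) = 7 and divides |G| = 14.
Closing under the operation: H = {0, 2, 4, 6, 8, 10, 12}, so |H| = 7.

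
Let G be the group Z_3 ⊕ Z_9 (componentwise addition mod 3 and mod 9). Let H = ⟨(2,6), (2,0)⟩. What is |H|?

9

|⟨(2,6)⟩| = 3 and |⟨(2,0)⟩| = 3, so |H| is a multiple of lcm(3, 3) = 3 and divides |G| = 27.
Closing under the operation: H = {(0,0), (0,3), (0,6), (1,0), (1,3), (1,6), (2,0), (2,3), (2,6)}, so |H| = 9.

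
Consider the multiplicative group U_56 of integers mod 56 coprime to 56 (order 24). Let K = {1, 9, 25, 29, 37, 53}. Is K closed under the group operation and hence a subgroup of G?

|K| = 6 divides |G| = 24, consistent with Lagrange.
K contains the identity, every element's inverse is in K, and K is closed under ·: it is a subgroup.
In fact K = ⟨37⟩.

Yes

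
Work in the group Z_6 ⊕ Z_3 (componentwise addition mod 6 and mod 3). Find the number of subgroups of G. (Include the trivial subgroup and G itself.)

12

|G| = 18, so by Lagrange every subgroup order divides 18. Divisors: 1, 2, 3, 6, 9, 18.
Subgroups by order — order 1: 1; order 2: 1; order 3: 4; order 6: 4; order 9: 1; order 18: 1.
Total: 1 + 1 + 4 + 4 + 1 + 1 = 12.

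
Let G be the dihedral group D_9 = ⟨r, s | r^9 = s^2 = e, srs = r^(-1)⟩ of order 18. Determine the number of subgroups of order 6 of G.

|G| = 18 and 6 | 18, so subgroups of order 6 are possible by Lagrange.
The subgroups of order 6 are: {e, r^3, r^6, r^2s, r^5s, r^8s}; {e, r^3, r^6, s, r^3s, r^6s}; {e, r^3, r^6, rs, r^4s, r^7s}.
So G has 3 subgroups of order 6.

3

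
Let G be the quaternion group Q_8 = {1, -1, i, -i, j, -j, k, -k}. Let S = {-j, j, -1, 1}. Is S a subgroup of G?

|S| = 4 divides |G| = 8, consistent with Lagrange.
S contains the identity, every element's inverse is in S, and S is closed under ·: it is a subgroup.
In fact S = ⟨j⟩.

Yes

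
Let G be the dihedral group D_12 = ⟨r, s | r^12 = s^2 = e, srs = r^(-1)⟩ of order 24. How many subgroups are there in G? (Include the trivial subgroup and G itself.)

|G| = 24, so by Lagrange every subgroup order divides 24. Divisors: 1, 2, 3, 4, 6, 8, 12, 24.
Subgroups by order — order 1: 1; order 2: 13; order 3: 1; order 4: 7; order 6: 5; order 8: 3; order 12: 3; order 24: 1.
Total: 1 + 13 + 1 + 7 + 5 + 3 + 3 + 1 = 34.

34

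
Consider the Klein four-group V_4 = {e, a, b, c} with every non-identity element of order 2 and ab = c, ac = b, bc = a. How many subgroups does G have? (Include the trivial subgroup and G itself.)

5

|G| = 4, so by Lagrange every subgroup order divides 4. Divisors: 1, 2, 4.
Subgroups by order — order 1: 1; order 2: 3; order 4: 1.
Total: 1 + 3 + 1 = 5.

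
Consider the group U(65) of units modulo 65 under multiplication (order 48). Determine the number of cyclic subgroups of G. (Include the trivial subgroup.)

A cyclic subgroup of order d is generated by each of its φ(d) elements of order d, so the cyclic subgroups of order d number (#elements of order d)/φ(d).
Cyclic subgroups by order — order 1: 1; order 2: 3; order 3: 1; order 4: 6; order 6: 3; order 12: 6.
Total: 20.

20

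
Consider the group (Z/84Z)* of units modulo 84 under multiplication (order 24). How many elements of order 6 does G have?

14

Enumerating element orders in G gives 14 elements of order 6.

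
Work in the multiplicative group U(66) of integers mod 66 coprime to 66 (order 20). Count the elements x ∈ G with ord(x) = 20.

No element of G has order 20 (even though 20 | 20).

0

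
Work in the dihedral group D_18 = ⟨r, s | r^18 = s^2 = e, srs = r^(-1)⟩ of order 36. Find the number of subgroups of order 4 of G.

|G| = 36 and 4 | 36, so subgroups of order 4 are possible by Lagrange.
The subgroups of order 4 are: {e, r^9, rs, r^10s}; {e, r^9, r^2s, r^11s}; {e, r^9, r^3s, r^12s}; {e, r^9, r^4s, r^13s}; … (9 in all).
So G has 9 subgroups of order 4.

9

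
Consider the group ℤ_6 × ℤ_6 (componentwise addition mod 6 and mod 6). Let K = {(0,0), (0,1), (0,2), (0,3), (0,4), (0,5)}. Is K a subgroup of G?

|K| = 6 divides |G| = 36, consistent with Lagrange.
K contains the identity, every element's inverse is in K, and K is closed under +: it is a subgroup.
In fact K = ⟨(0,1)⟩.

Yes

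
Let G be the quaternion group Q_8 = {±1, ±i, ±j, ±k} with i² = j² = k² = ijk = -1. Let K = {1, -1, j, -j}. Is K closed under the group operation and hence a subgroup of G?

|K| = 4 divides |G| = 8, consistent with Lagrange.
K contains the identity, every element's inverse is in K, and K is closed under ·: it is a subgroup.
In fact K = ⟨j⟩.

Yes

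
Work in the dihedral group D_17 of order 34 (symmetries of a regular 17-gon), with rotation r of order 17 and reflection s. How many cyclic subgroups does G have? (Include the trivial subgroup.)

A cyclic subgroup of order d is generated by each of its φ(d) elements of order d, so the cyclic subgroups of order d number (#elements of order d)/φ(d).
Cyclic subgroups by order — order 1: 1; order 2: 17; order 17: 1.
Total: 19.

19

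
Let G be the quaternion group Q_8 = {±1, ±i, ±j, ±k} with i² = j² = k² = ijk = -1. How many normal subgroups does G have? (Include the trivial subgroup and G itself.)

6

G has 6 subgroups. Checking conjugation-invariance by order — order 1: 1/1 normal; order 2: 1/1 normal; order 4: 3/3 normal; order 8: 1/1 normal.
Total normal subgroups: 6.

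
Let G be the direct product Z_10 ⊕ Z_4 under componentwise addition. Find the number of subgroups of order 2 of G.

|G| = 40 and 2 | 40, so subgroups of order 2 are possible by Lagrange.
The subgroups of order 2 are: {(0,0), (0,2)}; {(0,0), (5,0)}; {(0,0), (5,2)}.
So G has 3 subgroups of order 2.

3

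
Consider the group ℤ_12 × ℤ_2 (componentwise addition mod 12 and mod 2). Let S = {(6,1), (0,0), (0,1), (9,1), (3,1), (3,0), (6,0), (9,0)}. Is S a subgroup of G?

|S| = 8 divides |G| = 24, consistent with Lagrange.
S contains the identity, every element's inverse is in S, and S is closed under +: it is a subgroup.

Yes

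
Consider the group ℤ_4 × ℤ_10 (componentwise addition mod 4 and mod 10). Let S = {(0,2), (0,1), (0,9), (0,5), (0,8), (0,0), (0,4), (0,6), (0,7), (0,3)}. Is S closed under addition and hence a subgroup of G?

Yes

|S| = 10 divides |G| = 40, consistent with Lagrange.
S contains the identity, every element's inverse is in S, and S is closed under +: it is a subgroup.
In fact S = ⟨(0,1)⟩.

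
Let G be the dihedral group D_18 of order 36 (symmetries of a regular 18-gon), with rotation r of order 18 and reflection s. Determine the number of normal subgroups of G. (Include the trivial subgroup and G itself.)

9

G has 45 subgroups. Checking conjugation-invariance by order — order 1: 1/1 normal; order 2: 1/19 normal; order 3: 1/1 normal; order 4: 0/9 normal; order 6: 1/7 normal; order 9: 1/1 normal; order 12: 0/3 normal; order 18: 3/3 normal; order 36: 1/1 normal.
Total normal subgroups: 9.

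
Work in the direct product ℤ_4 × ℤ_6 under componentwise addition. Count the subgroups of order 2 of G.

3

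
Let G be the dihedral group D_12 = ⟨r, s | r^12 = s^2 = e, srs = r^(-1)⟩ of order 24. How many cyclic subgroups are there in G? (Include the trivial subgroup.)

Group the elements of G by the cyclic subgroup they generate; each cyclic subgroup of order d accounts for φ(d) elements.
Cyclic subgroups by order — order 1: 1; order 2: 13; order 3: 1; order 4: 1; order 6: 1; order 12: 1.
Total: 18.

18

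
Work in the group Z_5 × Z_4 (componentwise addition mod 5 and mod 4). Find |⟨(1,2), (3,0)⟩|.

|⟨(1,2)⟩| = 10 and |⟨(3,0)⟩| = 5, so |H| is a multiple of lcm(10, 5) = 10 and divides |G| = 20.
Closing under the operation: H = {(0,0), (0,2), (1,0), (1,2), (2,0), (2,2), (3,0), (3,2), (4,0), (4,2)}, so |H| = 10.

10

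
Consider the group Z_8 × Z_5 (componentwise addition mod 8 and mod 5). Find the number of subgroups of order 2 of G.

|G| = 40 and 2 | 40, so subgroups of order 2 are possible by Lagrange.
The subgroups of order 2 are: {(0,0), (4,0)}.
So G has 1 subgroup of order 2.

1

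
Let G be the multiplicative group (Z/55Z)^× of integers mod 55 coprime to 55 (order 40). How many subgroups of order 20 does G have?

|G| = 40 and 20 | 40, so subgroups of order 20 are possible by Lagrange.
The subgroups of order 20 are: {1, 3, 4, 9, 12, 14, 16, 23, 26, 27, 31, 34, 36, 37, 38, 42, 47, 48, 49, 53}; {1, 2, 4, 7, 8, 9, 13, 14, 16, 17, 18, 26, 28, 31, 32, 34, 36, 43, 49, 52}; {1, 4, 6, 9, 14, 16, 19, 21, 24, 26, 29, 31, 34, 36, 39, 41, 46, 49, 51, 54}.
So G has 3 subgroups of order 20.

3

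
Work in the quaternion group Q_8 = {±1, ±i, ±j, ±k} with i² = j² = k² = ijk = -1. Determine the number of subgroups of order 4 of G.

3

|G| = 8 and 4 | 8, so subgroups of order 4 are possible by Lagrange.
The subgroups of order 4 are: {1, -1, i, -i}; {1, -1, j, -j}; {1, -1, k, -k}.
So G has 3 subgroups of order 4.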